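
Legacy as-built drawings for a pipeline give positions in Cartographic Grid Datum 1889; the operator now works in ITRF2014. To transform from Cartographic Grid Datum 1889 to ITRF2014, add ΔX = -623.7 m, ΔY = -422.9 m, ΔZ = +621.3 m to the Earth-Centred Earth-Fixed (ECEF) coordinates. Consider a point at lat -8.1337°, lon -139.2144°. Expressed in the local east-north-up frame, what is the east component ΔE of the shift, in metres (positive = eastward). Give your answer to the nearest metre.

ΔE = -87 m

The local east axis at (φ, λ) is (−sin λ, cos λ, 0), so ΔE = −sin(-139.2144°)·(-623.7) + cos(-139.2144°)·(-422.9) = -87.22 m.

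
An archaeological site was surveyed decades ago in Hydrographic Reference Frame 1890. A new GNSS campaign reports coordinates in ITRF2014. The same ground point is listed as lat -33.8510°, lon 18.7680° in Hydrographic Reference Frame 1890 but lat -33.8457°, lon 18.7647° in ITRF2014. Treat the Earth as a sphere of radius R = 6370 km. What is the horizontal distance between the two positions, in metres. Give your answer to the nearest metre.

Δφ = -33.8457° − -33.8510° = +0.0053°; Δλ = 18.7647° − 18.7680° = -0.0033°.
1° along a meridian = πR/180 = 111177 m.
ΔN = Δφ × 111177 = 589.2 m; ΔE = Δλ × 111177 × cos(-33.8510°) = -0.0033 × 111177 × 0.830489 = -304.7 m.
Distance = √(ΔE² + ΔN²) = √((-304.7)² + 589.2²) = 663.4 m.

663 m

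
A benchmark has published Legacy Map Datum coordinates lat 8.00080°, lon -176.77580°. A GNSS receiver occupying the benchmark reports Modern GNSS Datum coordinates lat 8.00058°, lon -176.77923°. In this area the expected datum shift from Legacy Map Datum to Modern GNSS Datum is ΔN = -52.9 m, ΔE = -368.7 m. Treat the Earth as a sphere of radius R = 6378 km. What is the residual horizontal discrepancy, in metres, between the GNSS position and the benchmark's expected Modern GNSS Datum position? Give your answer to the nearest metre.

Observed coordinate differences: Δφ = -0.00022°, Δλ = -0.00343°.
Converting to metres (1° lat = 111317 m, cos φ = 0.990266): observed ΔN = -24.5 m, observed ΔE = -378.1 m.
Subtracting the expected shift leaves a residual of -24.5 − (-52.9) = 28.4 m north and -378.1 − (-368.7) = -9.4 m east.
Residual distance = √(28.4² + (-9.4)²) = 29.9 m.

30 m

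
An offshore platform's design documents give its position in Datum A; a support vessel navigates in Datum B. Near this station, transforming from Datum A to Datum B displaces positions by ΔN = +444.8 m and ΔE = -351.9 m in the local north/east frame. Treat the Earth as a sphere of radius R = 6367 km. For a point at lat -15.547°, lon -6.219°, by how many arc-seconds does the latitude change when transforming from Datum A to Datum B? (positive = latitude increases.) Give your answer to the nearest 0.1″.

On a sphere of radius R, 1 rad of latitude = R, so Δφ = ΔN / R = 444.8 / 6367000 = 6.9860e-05 rad = 14.410″.

Δφ = 14.4″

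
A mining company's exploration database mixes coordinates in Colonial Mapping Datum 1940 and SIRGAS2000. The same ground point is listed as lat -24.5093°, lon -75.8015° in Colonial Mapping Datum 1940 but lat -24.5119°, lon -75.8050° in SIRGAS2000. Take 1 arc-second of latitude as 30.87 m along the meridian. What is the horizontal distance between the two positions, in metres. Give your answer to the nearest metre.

457 m

Δφ = -24.5119° − -24.5093° = -0.0026°; Δλ = -75.8050° − -75.8015° = -0.0035°.
1° of latitude = 3600 × 30.87 = 111132 m.
ΔN = Δφ × 111132 = -288.9 m; ΔE = Δλ × 111132 × cos(-24.5093°) = -0.0035 × 111132 × 0.909894 = -353.9 m.
Distance = √(ΔE² + ΔN²) = √((-353.9)² + (-288.9)²) = 456.9 m.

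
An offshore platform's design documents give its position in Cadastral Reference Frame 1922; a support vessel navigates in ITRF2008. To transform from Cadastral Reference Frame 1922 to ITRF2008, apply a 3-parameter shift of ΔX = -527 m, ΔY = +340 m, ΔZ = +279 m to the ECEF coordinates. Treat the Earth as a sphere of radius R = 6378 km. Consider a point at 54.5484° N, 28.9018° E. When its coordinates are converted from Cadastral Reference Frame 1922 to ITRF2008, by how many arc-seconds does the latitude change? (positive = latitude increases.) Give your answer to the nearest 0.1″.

sin φ = 0.814606, cos φ = 0.580015, sin λ = 0.483310, cos λ = 0.875449.
North component: ΔN = −sin φ cos λ·ΔX − sin φ sin λ·ΔY + cos φ·ΔZ = −(0.814606)(0.875449)(-527) − (0.814606)(0.483310)(340) + (0.580015)(279) = 403.79 m.
1° of latitude spans πR/180 = 111317 m, so Δφ = 403.79 / 111317 × 3600 = 13.059″.

Δφ = 13.1″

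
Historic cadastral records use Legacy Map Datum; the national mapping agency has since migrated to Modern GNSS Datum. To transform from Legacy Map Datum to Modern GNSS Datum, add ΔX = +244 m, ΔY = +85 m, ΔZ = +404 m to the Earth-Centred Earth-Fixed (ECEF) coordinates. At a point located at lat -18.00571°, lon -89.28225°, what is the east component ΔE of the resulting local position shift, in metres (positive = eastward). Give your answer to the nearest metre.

At φ = -18.00571°, λ = -89.28225°: sin φ = -0.309112, cos φ = 0.951026, sin λ = -0.999922, cos λ = 0.012527.
ΔE = −sin λ·ΔX + cos λ·ΔY = −(-0.999922)·(244) + (0.012527)·(85) = 245.05 m.

ΔE = 245 m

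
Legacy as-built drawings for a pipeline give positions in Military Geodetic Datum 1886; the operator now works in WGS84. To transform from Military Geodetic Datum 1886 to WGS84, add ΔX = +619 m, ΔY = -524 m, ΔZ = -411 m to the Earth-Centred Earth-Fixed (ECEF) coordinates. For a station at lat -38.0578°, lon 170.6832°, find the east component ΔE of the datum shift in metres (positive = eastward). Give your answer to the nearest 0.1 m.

The local east axis at (φ, λ) is (−sin λ, cos λ, 0), so ΔE = −sin(170.6832°)·619 + cos(170.6832°)·(-524) = 416.88 m.

ΔE = 416.9 m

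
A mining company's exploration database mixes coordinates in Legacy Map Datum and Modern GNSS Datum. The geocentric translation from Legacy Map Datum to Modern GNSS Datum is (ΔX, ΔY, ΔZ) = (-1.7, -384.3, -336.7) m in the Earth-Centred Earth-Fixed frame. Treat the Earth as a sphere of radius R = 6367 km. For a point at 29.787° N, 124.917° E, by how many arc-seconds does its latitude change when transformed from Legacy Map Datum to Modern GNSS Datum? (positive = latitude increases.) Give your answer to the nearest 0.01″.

Δφ = -4.41″

sin φ = 0.496777, cos φ = 0.867878, sin λ = 0.819982, cos λ = -0.572389.
North component: ΔN = −sin φ cos λ·ΔX − sin φ sin λ·ΔY + cos φ·ΔZ = −(0.496777)(-0.572389)(-1.7) − (0.496777)(0.819982)(-384.3) + (0.867878)(-336.7) = -136.15 m.
1° of latitude spans πR/180 = 111125 m, so Δφ = -136.15 / 111125 × 3600 = -4.411″.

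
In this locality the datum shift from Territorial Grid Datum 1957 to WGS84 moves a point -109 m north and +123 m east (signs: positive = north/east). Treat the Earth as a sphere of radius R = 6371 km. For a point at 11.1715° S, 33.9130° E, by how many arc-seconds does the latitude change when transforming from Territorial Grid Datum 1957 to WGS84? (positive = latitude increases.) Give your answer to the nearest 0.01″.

Δφ = -3.53″

On a sphere of radius R, 1 rad of latitude = R, so Δφ = ΔN / R = -109.0 / 6371000 = -1.7109e-05 rad = -3.529″.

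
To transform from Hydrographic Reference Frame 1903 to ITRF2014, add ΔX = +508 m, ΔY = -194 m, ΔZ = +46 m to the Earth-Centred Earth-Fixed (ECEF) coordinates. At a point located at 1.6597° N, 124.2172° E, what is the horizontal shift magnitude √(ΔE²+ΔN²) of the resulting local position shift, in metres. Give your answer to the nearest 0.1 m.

316.5 m

The local east axis at (φ, λ) is (−sin λ, cos λ, 0), so ΔE = −sin(124.2172°)·508 + cos(124.2172°)·(-194) = -310.98 m.
The local north axis is (−sin φ cos λ, −sin φ sin λ, cos φ), giving ΔN = 8.274 + 4.646 + 45.981 = 58.90 m.
Horizontal magnitude = √(ΔE² + ΔN²) = √((-310.98)² + 58.90²) = 316.51 m.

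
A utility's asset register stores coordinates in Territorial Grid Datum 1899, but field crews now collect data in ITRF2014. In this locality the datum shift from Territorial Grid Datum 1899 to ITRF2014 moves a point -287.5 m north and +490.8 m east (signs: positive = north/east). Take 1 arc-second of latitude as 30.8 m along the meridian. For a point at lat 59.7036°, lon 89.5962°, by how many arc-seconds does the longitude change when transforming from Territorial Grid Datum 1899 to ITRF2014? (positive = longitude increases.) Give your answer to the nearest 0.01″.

At latitude 59.7036°, cos φ = 0.504473.
1″ of longitude at this latitude = 30.80 × cos φ = 15.5378 m, so Δλ = 490.8 / 15.5378 = 31.588″.

Δλ = 31.59″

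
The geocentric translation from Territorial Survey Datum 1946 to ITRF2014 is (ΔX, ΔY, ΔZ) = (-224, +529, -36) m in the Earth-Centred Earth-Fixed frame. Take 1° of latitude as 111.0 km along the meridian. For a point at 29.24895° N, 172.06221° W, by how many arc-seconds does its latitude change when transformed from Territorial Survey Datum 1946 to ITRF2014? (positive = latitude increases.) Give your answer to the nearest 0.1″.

sin φ = 0.488605, cos φ = 0.872505, sin λ = -0.138098, cos λ = -0.990419.
North component: ΔN = −sin φ cos λ·ΔX − sin φ sin λ·ΔY + cos φ·ΔZ = −(0.488605)(-0.990419)(-224) − (0.488605)(-0.138098)(529) + (0.872505)(-36) = -104.11 m.
1° of latitude spans 111000 m, so Δφ = -104.11 / 111000 × 3600 = -3.377″.

Δφ = -3.4″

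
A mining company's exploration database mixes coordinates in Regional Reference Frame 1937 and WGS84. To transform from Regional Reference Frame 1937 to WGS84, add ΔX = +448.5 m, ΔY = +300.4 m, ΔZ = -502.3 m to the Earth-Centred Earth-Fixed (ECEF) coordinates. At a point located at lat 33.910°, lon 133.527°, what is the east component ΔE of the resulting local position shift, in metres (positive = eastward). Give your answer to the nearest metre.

At φ = 33.910°, λ = 133.527°: sin φ = 0.557890, cos φ = 0.829915, sin λ = 0.725050, cos λ = -0.688696.
ΔE = −sin λ·ΔX + cos λ·ΔY = −(0.725050)·(448.5) + (-0.688696)·(300.4) = -532.07 m.

ΔE = -532 m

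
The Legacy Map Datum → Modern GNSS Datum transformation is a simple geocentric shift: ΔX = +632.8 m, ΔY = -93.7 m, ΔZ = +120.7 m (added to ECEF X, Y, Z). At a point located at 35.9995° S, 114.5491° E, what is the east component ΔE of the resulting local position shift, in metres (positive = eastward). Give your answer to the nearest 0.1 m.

At φ = -35.9995°, λ = 114.5491°: sin φ = -0.587778, cos φ = 0.809022, sin λ = 0.909606, cos λ = -0.415473.
ΔE = −sin λ·ΔX + cos λ·ΔY = −(0.909606)·(632.8) + (-0.415473)·(-93.7) = -536.67 m.

ΔE = -536.7 m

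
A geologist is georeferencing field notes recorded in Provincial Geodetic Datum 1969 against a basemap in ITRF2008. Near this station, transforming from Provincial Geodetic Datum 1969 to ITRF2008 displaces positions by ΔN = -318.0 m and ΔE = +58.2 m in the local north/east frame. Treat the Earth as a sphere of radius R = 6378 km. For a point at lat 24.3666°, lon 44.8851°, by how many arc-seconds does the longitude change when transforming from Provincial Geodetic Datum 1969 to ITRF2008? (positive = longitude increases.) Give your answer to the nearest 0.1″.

At latitude 24.3666°, cos φ = 0.910924.
One radian of longitude at latitude φ spans R cos φ, so Δλ = ΔE / (R cos φ) = 58.2 / (6378000 × 0.910924) = 1.0017e-05 rad = 2.066″.

Δλ = 2.1″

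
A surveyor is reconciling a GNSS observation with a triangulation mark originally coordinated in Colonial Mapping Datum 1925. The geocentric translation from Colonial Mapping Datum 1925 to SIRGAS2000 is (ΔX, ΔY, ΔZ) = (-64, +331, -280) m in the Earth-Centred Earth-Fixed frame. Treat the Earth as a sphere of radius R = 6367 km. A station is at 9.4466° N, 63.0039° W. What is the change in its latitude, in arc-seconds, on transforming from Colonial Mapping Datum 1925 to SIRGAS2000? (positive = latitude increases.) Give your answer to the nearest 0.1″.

Δφ = -7.2″

sin φ = 0.164128, cos φ = 0.986439, sin λ = -0.891037, cos λ = 0.453930.
North component: ΔN = −sin φ cos λ·ΔX − sin φ sin λ·ΔY + cos φ·ΔZ = −(0.164128)(0.453930)(-64) − (0.164128)(-0.891037)(331) + (0.986439)(-280) = -223.03 m.
1° of latitude spans πR/180 = 111125 m, so Δφ = -223.03 / 111125 × 3600 = -7.225″.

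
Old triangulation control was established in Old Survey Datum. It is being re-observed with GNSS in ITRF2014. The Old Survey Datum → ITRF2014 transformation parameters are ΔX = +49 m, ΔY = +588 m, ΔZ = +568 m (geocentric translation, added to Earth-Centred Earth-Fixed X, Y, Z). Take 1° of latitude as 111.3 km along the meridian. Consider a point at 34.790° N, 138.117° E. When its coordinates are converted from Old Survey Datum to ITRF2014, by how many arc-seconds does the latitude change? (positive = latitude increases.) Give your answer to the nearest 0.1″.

sin φ = 0.570570, cos φ = 0.821249, sin λ = 0.667612, cos λ = -0.744510.
North component: ΔN = −sin φ cos λ·ΔX − sin φ sin λ·ΔY + cos φ·ΔZ = −(0.570570)(-0.744510)(49) − (0.570570)(0.667612)(588) + (0.821249)(568) = 263.30 m.
1° of latitude spans 111300 m, so Δφ = 263.30 / 111300 × 3600 = 8.517″.

Δφ = 8.5″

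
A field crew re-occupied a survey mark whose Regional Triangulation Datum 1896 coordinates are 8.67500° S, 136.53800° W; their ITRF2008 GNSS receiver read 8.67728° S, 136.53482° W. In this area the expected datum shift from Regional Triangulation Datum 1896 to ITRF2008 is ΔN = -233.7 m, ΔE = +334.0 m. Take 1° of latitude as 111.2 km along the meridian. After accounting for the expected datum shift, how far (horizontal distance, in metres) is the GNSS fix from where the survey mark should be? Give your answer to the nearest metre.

25 m

Observed coordinate differences: Δφ = -0.00228°, Δλ = +0.00318°.
Converting to metres (1° lat = 111200 m, cos φ = 0.988560): observed ΔN = -253.5 m, observed ΔE = 349.6 m.
Subtracting the expected shift leaves a residual of -253.5 − (-233.7) = -19.8 m north and 349.6 − (334.0) = 15.6 m east.
Residual distance = √((-19.8)² + 15.6²) = 25.2 m.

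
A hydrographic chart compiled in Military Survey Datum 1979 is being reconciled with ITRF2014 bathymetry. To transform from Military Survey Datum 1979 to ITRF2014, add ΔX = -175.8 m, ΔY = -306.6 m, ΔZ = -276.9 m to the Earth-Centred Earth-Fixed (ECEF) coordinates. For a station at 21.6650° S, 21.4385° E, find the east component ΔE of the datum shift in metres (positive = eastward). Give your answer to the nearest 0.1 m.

The local east axis at (φ, λ) is (−sin λ, cos λ, 0), so ΔE = −sin(21.4385°)·(-175.8) + cos(21.4385°)·(-306.6) = -221.13 m.

ΔE = -221.1 m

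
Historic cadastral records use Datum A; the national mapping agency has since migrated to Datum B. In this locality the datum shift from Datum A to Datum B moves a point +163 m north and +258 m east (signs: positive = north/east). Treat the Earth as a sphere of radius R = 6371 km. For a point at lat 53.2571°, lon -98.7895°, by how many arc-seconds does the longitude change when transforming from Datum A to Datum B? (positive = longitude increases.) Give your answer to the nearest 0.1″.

At latitude 53.2571°, cos φ = 0.598225.
One radian of longitude at latitude φ spans R cos φ, so Δλ = ΔE / (R cos φ) = 258.0 / (6371000 × 0.598225) = 6.7694e-05 rad = 13.963″.

Δλ = 14.0″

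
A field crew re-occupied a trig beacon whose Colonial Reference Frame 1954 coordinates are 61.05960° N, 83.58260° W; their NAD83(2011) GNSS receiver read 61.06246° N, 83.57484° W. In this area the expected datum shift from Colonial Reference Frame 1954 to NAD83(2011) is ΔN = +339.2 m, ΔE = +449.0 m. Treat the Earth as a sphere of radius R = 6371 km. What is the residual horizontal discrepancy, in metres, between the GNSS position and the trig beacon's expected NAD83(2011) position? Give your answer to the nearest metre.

38 m

Observed coordinate differences: Δφ = +0.00286°, Δλ = +0.00776°.
Converting to metres (1° lat = 111195 m, cos φ = 0.483900): observed ΔN = 318.0 m, observed ΔE = 417.5 m.
Subtracting the expected shift leaves a residual of 318.0 − (339.2) = -21.2 m north and 417.5 − (449.0) = -31.5 m east.
Residual distance = √((-21.2)² + (-31.5)²) = 37.9 m.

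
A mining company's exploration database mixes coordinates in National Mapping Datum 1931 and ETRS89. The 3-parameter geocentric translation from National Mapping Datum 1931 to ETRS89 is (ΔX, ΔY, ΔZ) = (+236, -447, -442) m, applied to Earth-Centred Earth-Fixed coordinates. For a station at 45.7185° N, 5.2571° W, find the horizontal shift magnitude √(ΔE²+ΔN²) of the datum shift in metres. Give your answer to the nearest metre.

660 m

The local east axis at (φ, λ) is (−sin λ, cos λ, 0), so ΔE = −sin(-5.2571°)·236 + cos(-5.2571°)·(-447) = -423.50 m.
The local north axis is (−sin φ cos λ, −sin φ sin λ, cos φ), giving ΔN = -168.246 − 29.321 − 308.597 = -506.16 m.
Horizontal magnitude = √(ΔE² + ΔN²) = √((-423.50)² + (-506.16)²) = 659.96 m.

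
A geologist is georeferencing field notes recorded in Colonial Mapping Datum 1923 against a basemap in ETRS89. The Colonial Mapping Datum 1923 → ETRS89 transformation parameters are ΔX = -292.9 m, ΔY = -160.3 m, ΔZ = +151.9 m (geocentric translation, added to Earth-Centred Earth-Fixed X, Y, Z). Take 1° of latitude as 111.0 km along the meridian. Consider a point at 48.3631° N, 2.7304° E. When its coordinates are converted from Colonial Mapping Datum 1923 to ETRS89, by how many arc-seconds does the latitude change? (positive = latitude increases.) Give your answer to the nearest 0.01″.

sin φ = 0.747370, cos φ = 0.664408, sin λ = 0.047636, cos λ = 0.998865.
North component: ΔN = −sin φ cos λ·ΔX − sin φ sin λ·ΔY + cos φ·ΔZ = −(0.747370)(0.998865)(-292.9) − (0.747370)(0.047636)(-160.3) + (0.664408)(151.9) = 325.29 m.
1° of latitude spans 111000 m, so Δφ = 325.29 / 111000 × 3600 = 10.550″.

Δφ = 10.55″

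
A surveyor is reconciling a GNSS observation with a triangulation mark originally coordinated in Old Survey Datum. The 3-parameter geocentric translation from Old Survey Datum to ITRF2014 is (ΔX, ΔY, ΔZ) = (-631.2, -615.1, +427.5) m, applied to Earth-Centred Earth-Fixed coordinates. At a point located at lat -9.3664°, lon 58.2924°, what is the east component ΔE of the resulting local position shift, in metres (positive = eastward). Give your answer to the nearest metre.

ΔE = 214 m

At φ = -9.3664°, λ = 58.2924°: sin φ = -0.162747, cos φ = 0.986668, sin λ = 0.850741, cos λ = 0.525585.
ΔE = −sin λ·ΔX + cos λ·ΔY = −(0.850741)·(-631.2) + (0.525585)·(-615.1) = 213.70 m.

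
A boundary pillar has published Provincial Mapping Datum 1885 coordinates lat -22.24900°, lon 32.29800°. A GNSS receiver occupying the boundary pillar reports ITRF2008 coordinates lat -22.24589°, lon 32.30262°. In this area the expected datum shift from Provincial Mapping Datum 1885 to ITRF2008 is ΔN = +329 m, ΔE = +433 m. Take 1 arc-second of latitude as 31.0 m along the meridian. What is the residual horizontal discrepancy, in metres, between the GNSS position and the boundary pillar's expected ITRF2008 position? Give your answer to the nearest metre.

Observed coordinate differences: Δφ = +0.00311°, Δλ = +0.00462°.
Converting to metres (1° lat = 111600 m, cos φ = 0.925547): observed ΔN = 347.1 m, observed ΔE = 477.2 m.
Subtracting the expected shift leaves a residual of 347.1 − (329) = 18.1 m north and 477.2 − (433) = 44.2 m east.
Residual distance = √(18.1² + 44.2²) = 47.8 m.

48 m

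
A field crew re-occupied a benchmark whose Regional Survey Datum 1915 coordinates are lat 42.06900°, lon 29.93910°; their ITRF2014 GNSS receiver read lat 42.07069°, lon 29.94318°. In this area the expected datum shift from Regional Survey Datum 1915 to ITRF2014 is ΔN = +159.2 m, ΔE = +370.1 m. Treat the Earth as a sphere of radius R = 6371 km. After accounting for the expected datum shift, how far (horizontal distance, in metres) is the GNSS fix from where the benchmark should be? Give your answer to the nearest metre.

44 m

Observed coordinate differences: Δφ = +0.00169°, Δλ = +0.00408°.
Converting to metres (1° lat = 111195 m, cos φ = 0.742338): observed ΔN = 187.9 m, observed ΔE = 336.8 m.
Subtracting the expected shift leaves a residual of 187.9 − (159.2) = 28.7 m north and 336.8 − (370.1) = -33.3 m east.
Residual distance = √(28.7² + (-33.3)²) = 44.0 m.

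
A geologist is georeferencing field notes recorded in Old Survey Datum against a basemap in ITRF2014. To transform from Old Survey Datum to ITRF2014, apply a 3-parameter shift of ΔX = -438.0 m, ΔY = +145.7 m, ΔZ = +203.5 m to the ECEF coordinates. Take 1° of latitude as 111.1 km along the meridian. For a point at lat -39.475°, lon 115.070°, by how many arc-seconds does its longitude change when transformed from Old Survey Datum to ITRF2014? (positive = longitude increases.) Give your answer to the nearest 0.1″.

sin φ = -0.635741, cos φ = 0.771902, sin λ = 0.905791, cos λ = -0.423725.
East component: ΔE = −sin λ·ΔX + cos λ·ΔY = −(0.905791)(-438.0) + (-0.423725)(145.7) = 335.00 m.
1° of latitude spans 111100 m; at latitude φ, 1° of longitude spans that × cos φ = 85758.3 m, so Δλ = 335.00 / 85758.3 × 3600 = 14.063″.

Δλ = 14.1″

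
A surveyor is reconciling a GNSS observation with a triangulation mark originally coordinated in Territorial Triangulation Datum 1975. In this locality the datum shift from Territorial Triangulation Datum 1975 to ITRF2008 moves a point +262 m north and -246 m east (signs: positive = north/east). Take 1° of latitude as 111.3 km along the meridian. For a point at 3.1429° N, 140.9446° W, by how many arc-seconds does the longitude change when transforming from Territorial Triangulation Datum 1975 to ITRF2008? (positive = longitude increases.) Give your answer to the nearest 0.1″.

At latitude 3.1429°, cos φ = 0.998496.
1° of longitude at this latitude = 111.3 × cos φ = 111.13 km, so Δλ = -246.0 / 111132.6 = -0.0022136° = -7.969″.

Δλ = -8.0″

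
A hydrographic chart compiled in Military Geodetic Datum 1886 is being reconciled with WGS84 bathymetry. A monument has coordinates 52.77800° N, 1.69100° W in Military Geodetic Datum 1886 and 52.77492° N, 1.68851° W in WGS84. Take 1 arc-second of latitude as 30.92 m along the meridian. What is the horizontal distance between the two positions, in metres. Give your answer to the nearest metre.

382 m

Δφ = 52.77492° − 52.77800° = -0.00308°; Δλ = -1.68851° − -1.69100° = +0.00249°.
1° of latitude = 3600 × 30.92 = 111312 m.
ΔN = Δφ × 111312 = -342.8 m; ΔE = Δλ × 111312 × cos(52.77800°) = +0.00249 × 111312 × 0.604905 = 167.7 m.
Distance = √(ΔE² + ΔN²) = √(167.7² + (-342.8)²) = 381.6 m.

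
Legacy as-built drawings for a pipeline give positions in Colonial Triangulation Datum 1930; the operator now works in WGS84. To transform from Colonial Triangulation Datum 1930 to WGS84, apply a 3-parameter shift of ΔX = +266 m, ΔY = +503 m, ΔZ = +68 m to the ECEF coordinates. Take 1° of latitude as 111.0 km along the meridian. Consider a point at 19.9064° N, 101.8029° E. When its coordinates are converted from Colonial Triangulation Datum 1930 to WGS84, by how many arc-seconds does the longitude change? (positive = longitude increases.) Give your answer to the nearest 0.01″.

Δλ = -12.53″

sin φ = 0.340485, cos φ = 0.940250, sin λ = 0.978857, cos λ = -0.204546.
East component: ΔE = −sin λ·ΔX + cos λ·ΔY = −(0.978857)(266) + (-0.204546)(503) = -363.26 m.
1° of latitude spans 111000 m; at latitude φ, 1° of longitude spans that × cos φ = 104367.8 m, so Δλ = -363.26 / 104367.8 × 3600 = -12.530″.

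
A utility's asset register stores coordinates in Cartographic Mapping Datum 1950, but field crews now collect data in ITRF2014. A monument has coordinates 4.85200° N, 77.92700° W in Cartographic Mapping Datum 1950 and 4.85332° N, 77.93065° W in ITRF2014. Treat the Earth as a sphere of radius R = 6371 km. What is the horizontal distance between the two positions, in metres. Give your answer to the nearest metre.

430 m

Δφ = 4.85332° − 4.85200° = +0.00132°; Δλ = -77.93065° − -77.92700° = -0.00365°.
1° along a meridian = πR/180 = 111195 m.
ΔN = Δφ × 111195 = 146.8 m; ΔE = Δλ × 111195 × cos(4.85200°) = -0.00365 × 111195 × 0.996417 = -404.4 m.
Distance = √(ΔE² + ΔN²) = √((-404.4)² + 146.8²) = 430.2 m.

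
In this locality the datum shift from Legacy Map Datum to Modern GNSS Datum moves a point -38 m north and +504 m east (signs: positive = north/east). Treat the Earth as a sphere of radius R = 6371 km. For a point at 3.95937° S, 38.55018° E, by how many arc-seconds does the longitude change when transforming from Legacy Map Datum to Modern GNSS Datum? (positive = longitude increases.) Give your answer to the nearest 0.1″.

At latitude -3.95937°, cos φ = 0.997613.
One radian of longitude at latitude φ spans R cos φ, so Δλ = ΔE / (R cos φ) = 504.0 / (6371000 × 0.997613) = 7.9298e-05 rad = 16.356″.

Δλ = 16.4″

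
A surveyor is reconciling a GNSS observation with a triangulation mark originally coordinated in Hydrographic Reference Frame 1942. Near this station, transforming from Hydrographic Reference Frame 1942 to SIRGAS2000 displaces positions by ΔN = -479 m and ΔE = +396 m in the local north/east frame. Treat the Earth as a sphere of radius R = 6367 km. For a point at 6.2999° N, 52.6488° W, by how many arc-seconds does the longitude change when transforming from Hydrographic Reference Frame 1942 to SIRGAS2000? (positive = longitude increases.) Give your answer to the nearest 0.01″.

Δλ = 12.91″

At latitude 6.2999°, cos φ = 0.993961.
One radian of longitude at latitude φ spans R cos φ, so Δλ = ΔE / (R cos φ) = 396.0 / (6367000 × 0.993961) = 6.2574e-05 rad = 12.907″.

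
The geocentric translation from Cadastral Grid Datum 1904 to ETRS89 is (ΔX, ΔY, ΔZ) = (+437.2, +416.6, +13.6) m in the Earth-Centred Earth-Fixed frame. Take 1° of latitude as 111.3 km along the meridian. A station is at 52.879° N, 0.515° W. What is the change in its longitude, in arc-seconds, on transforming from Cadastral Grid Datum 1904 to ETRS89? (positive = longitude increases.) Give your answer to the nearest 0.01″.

sin φ = 0.797363, cos φ = 0.603500, sin λ = -0.008988, cos λ = 0.999960.
East component: ΔE = −sin λ·ΔX + cos λ·ΔY = −(-0.008988)(437.2) + (0.999960)(416.6) = 420.51 m.
1° of latitude spans 111300 m; at latitude φ, 1° of longitude spans that × cos φ = 67169.6 m, so Δλ = 420.51 / 67169.6 × 3600 = 22.538″.

Δλ = 22.54″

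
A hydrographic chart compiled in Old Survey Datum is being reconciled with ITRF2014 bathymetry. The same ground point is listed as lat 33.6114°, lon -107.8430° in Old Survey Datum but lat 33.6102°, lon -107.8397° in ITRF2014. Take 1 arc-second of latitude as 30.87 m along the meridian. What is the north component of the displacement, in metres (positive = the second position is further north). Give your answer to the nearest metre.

Δφ = 33.6102° − 33.6114° = -0.0012°; Δλ = -107.8397° − -107.8430° = +0.0033°.
1° of latitude = 3600 × 30.87 = 111132 m.
ΔN = Δφ × 111132 = -133.4 m; ΔE = Δλ × 111132 × cos(33.6114°) = +0.0033 × 111132 × 0.832811 = 305.4 m.

ΔN = -133 m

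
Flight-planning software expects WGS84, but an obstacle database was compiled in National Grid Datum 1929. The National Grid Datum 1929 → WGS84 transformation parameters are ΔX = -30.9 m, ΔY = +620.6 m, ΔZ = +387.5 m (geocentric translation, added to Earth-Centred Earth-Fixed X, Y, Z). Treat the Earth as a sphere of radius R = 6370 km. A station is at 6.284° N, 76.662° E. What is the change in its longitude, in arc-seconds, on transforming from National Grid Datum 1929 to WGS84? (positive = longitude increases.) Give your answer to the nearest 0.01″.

Δλ = 5.64″

sin φ = 0.109457, cos φ = 0.993992, sin λ = 0.973026, cos λ = 0.230695.
East component: ΔE = −sin λ·ΔX + cos λ·ΔY = −(0.973026)(-30.9) + (0.230695)(620.6) = 173.24 m.
1° of latitude spans πR/180 = 111177 m; at latitude φ, 1° of longitude spans that × cos φ = 110509.5 m, so Δλ = 173.24 / 110509.5 × 3600 = 5.643″.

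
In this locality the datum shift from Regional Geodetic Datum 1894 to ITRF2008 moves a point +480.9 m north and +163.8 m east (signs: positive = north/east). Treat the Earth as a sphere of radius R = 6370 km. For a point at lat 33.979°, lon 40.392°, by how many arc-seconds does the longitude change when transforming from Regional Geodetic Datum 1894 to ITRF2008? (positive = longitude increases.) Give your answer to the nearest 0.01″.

At latitude 33.979°, cos φ = 0.829242.
One radian of longitude at latitude φ spans R cos φ, so Δλ = ΔE / (R cos φ) = 163.8 / (6370000 × 0.829242) = 3.1009e-05 rad = 6.396″.

Δλ = 6.40″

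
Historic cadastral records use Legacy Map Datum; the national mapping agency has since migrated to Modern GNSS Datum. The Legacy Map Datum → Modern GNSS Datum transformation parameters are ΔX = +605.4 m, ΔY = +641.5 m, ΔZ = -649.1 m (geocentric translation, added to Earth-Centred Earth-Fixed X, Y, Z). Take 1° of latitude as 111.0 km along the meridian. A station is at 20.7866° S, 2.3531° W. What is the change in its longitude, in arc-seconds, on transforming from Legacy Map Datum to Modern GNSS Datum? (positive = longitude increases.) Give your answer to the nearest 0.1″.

sin φ = -0.354888, cos φ = 0.934909, sin λ = -0.041058, cos λ = 0.999157.
East component: ΔE = −sin λ·ΔX + cos λ·ΔY = −(-0.041058)(605.4) + (0.999157)(641.5) = 665.82 m.
1° of latitude spans 111000 m; at latitude φ, 1° of longitude spans that × cos φ = 103774.9 m, so Δλ = 665.82 / 103774.9 × 3600 = 23.097″.

Δλ = 23.1″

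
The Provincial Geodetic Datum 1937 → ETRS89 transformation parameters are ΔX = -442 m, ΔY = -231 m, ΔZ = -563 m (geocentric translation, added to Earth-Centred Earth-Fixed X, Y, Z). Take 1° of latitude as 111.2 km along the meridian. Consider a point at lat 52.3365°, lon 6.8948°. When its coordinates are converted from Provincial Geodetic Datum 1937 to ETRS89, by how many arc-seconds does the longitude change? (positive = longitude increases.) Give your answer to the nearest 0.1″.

Δλ = -9.3″

sin φ = 0.791613, cos φ = 0.611023, sin λ = 0.120047, cos λ = 0.992768.
East component: ΔE = −sin λ·ΔX + cos λ·ΔY = −(0.120047)(-442) + (0.992768)(-231) = -176.27 m.
1° of latitude spans 111200 m; at latitude φ, 1° of longitude spans that × cos φ = 67945.7 m, so Δλ = -176.27 / 67945.7 × 3600 = -9.339″.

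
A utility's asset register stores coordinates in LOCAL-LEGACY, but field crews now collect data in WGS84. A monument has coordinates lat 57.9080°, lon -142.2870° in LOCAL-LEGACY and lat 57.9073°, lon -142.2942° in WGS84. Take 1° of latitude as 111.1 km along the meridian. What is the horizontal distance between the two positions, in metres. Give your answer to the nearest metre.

432 m

Δφ = 57.9073° − 57.9080° = -0.0007°; Δλ = -142.2942° − -142.2870° = -0.0072°.
ΔN = Δφ × 111100 = -77.8 m; ΔE = Δλ × 111100 × cos(57.9080°) = -0.0072 × 111100 × 0.531280 = -425.0 m.
Distance = √(ΔE² + ΔN²) = √((-425.0)² + (-77.8)²) = 432.0 m.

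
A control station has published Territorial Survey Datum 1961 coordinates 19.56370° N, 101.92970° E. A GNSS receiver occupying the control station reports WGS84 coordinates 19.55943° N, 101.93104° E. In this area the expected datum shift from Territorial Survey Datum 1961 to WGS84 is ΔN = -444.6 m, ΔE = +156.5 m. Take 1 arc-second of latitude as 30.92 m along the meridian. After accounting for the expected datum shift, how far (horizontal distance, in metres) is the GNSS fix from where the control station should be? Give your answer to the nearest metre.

35 m

Observed coordinate differences: Δφ = -0.00427°, Δλ = +0.00134°.
Converting to metres (1° lat = 111312 m, cos φ = 0.942270): observed ΔN = -475.3 m, observed ΔE = 140.5 m.
Subtracting the expected shift leaves a residual of -475.3 − (-444.6) = -30.7 m north and 140.5 − (156.5) = -16.0 m east.
Residual distance = √((-30.7)² + (-16.0)²) = 34.6 m.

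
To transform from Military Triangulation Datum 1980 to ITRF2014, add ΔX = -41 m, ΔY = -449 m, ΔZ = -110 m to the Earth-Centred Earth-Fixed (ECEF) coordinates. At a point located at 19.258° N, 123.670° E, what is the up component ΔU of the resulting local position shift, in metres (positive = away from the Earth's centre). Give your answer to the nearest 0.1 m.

ΔU = -367.6 m

The local up (radial) axis is (cos φ cos λ, cos φ sin λ, sin φ), giving ΔU = 21.459 − 352.768 − 36.280 = -367.59 m.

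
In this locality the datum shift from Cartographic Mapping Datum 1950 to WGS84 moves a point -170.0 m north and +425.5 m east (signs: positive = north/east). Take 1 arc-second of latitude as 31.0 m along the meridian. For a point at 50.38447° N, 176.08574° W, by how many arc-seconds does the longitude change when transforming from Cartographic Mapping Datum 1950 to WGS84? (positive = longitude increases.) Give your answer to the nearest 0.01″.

At latitude 50.38447°, cos φ = 0.637633.
1″ of longitude at this latitude = 31.00 × cos φ = 19.7666 m, so Δλ = 425.5 / 19.7666 = 21.526″.

Δλ = 21.53″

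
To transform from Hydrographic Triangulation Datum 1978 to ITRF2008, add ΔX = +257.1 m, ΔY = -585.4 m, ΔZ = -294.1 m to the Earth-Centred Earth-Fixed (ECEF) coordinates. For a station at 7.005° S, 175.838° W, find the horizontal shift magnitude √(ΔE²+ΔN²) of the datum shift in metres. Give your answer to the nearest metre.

At φ = -7.005°, λ = -175.838°: sin φ = -0.121956, cos φ = 0.992536, sin λ = -0.072577, cos λ = -0.997363.
ΔE = −sin λ·ΔX + cos λ·ΔY = −(-0.072577)·(257.1) + (-0.997363)·(-585.4) = 602.52 m.
ΔN = −sin φ cos λ·ΔX − sin φ sin λ·ΔY + cos φ·ΔZ = −(-0.121956)(-0.997363)(257.1) − (-0.121956)(-0.072577)(-585.4) + (0.992536)(-294.1) = -318.00 m.
Horizontal magnitude = √(ΔE² + ΔN²) = √(602.52² + (-318.00)²) = 681.28 m.

681 m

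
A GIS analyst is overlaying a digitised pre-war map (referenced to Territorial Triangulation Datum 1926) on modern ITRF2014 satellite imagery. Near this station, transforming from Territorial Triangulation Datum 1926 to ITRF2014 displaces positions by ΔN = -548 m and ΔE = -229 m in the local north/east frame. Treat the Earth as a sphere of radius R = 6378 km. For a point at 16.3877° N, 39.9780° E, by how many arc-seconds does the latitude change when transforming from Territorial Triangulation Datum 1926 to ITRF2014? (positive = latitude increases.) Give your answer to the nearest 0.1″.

On a sphere of radius R, 1 rad of latitude = R, so Δφ = ΔN / R = -548.0 / 6378000 = -8.5920e-05 rad = -17.722″.

Δφ = -17.7″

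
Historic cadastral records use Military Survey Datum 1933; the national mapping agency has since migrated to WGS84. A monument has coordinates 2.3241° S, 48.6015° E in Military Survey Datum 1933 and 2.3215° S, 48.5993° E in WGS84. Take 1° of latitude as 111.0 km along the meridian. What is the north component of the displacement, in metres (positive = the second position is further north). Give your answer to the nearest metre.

ΔN = 289 m

Δφ = -2.3215° − -2.3241° = +0.0026°; Δλ = 48.5993° − 48.6015° = -0.0022°.
ΔN = Δφ × 111000 = 288.6 m; ΔE = Δλ × 111000 × cos(-2.3241°) = -0.0022 × 111000 × 0.999177 = -244.0 m.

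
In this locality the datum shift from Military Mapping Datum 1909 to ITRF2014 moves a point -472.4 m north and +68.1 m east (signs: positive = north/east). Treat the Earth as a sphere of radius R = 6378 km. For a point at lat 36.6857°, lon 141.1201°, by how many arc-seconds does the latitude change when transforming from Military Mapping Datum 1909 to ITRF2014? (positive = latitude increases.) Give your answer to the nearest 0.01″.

Δφ = -15.28″

On a sphere of radius R, 1 rad of latitude = R, so Δφ = ΔN / R = -472.4 / 6378000 = -7.4067e-05 rad = -15.277″.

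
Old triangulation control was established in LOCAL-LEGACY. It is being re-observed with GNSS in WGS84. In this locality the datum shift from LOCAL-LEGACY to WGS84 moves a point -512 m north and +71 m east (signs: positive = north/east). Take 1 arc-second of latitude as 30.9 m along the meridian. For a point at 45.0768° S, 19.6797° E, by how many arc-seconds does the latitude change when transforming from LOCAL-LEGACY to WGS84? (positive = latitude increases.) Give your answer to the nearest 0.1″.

Δφ = -16.6″

1″ of latitude = 30.90 m, so Δφ = -512.0 / 30.90 = -16.570″.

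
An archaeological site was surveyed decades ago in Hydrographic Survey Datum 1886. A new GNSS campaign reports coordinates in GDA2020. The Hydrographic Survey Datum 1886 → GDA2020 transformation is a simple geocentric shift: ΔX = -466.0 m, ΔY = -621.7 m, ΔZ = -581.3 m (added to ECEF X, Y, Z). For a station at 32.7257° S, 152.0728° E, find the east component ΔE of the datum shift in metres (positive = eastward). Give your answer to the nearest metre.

At φ = -32.7257°, λ = 152.0728°: sin φ = -0.540618, cos φ = 0.841268, sin λ = 0.468349, cos λ = -0.883543.
ΔE = −sin λ·ΔX + cos λ·ΔY = −(0.468349)·(-466.0) + (-0.883543)·(-621.7) = 767.55 m.

ΔE = 768 m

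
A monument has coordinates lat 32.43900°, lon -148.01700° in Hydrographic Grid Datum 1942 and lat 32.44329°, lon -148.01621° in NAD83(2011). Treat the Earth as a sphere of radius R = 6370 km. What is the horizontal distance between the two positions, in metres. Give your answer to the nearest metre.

Δφ = 32.44329° − 32.43900° = +0.00429°; Δλ = -148.01621° − -148.01700° = +0.00079°.
1° along a meridian = πR/180 = 111177 m.
ΔN = Δφ × 111177 = 477.0 m; ΔE = Δλ × 111177 × cos(32.43900°) = +0.00079 × 111177 × 0.843963 = 74.1 m.
Distance = √(ΔE² + ΔN²) = √(74.1² + 477.0²) = 482.7 m.

483 m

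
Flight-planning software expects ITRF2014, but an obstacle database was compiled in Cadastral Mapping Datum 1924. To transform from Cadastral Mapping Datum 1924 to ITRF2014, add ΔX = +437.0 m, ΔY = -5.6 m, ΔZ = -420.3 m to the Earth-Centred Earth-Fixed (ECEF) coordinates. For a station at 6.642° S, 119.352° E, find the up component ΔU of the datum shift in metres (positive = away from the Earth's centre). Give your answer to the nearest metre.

ΔU = -169 m

The local up (radial) axis is (cos φ cos λ, cos φ sin λ, sin φ), giving ΔU = -212.768 − 4.848 + 48.614 = -169.00 m.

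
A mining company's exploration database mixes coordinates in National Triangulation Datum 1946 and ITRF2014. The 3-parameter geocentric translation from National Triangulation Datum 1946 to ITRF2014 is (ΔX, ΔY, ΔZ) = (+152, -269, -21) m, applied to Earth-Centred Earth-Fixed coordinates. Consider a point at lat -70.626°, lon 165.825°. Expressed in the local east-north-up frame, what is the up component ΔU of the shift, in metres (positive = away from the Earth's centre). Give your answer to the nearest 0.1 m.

ΔU = -50.9 m

At φ = -70.626°, λ = 165.825°: sin φ = -0.943373, cos φ = 0.331733, sin λ = 0.244884, cos λ = -0.969552.
ΔU = cos φ cos λ·ΔX + cos φ sin λ·ΔY + sin φ·ΔZ = (0.331733)(-0.969552)(152) + (0.331733)(0.244884)(-269) + (-0.943373)(-21) = -50.93 m.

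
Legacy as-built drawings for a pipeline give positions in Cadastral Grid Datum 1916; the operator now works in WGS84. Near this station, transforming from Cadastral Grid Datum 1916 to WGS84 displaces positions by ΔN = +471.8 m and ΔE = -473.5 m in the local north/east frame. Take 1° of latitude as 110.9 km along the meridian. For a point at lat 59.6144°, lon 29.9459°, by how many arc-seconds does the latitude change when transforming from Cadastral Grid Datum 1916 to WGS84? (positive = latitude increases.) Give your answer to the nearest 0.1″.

Δφ = 15.3″

1° of latitude = 110.9 km, so Δφ = 471.8 / 110900 = 0.0042543° = 15.315″.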